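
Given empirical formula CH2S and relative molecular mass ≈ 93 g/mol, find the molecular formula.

C2H4S2

Empirical-formula mass = 46.10 g/mol
n = 93 / 46.10 = 2.02 ≈ 2
Molecular formula = (CH2S)2 = C2H4S2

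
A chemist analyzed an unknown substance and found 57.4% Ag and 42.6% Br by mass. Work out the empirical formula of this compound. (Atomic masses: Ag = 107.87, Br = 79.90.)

Assume 100 g: 57.4 g Ag, 42.6 g Br.
n(Ag) = 57.4/107.87 = 0.5321, n(Br) = 42.6/79.90 = 0.5332
Ratios (÷ 0.5321): Ag 1.000, Br 1.002
≈ 1:1 → AgBr

AgBr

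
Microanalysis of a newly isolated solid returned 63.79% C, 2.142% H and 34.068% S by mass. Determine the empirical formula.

Assume 100 g: 63.79 g C, 2.142 g H, 34.068 g S.
n(C) = 63.79/12.01 = 5.311, n(H) = 2.142/1.008 = 2.125, n(S) = 34.068/32.07 = 1.062
Divide by the smallest (1.062 mol S): C 5.000, H 2.000, S 1.000
Ratio ≈ 5:2:1, so the empirical formula is C5H2S

C5H2S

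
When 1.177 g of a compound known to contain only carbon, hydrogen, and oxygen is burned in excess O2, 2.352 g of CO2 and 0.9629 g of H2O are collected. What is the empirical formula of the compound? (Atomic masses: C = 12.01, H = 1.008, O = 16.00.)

mol C = 2.352 / 44.01 = 0.05344; mass C = 0.05344 × 12.01 = 0.6418 g
mol H = 2 × (0.9629 / 18.02) = 0.1069; mass H = 0.1069 × 1.008 = 0.1077 g
mass O = 1.177 − (0.7496) = 0.4274 g → mol O = 0.02671
Ratios (÷ 0.02671): C 2.001, H 4.000, O 1.000
→ C2H4O

C2H4O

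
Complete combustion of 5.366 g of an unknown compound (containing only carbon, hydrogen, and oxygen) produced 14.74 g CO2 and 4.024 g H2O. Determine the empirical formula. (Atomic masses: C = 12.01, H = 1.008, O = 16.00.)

mol C = 14.74 / 44.01 = 0.3349; mass C = 0.3349 × 12.01 = 4.022 g
mol H = 2 × (4.024 / 18.02) = 0.4466; mass H = 0.4466 × 1.008 = 0.4502 g
mass O = 5.366 − (4.473) = 0.8934 g → mol O = 0.05584
Divide by the smallest (0.05584 mol O): C 5.998, H 7.999, O 1.000
Ratio ≈ 6:8:1, so the empirical formula is C6H8O

C6H8O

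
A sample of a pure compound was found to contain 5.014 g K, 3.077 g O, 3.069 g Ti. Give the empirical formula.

K: 5.014 g ÷ 39.10 g/mol = 0.1282 mol
O: 3.077 g ÷ 16.00 g/mol = 0.1923 mol
Ti: 3.069 g ÷ 47.87 g/mol = 0.06411 mol
Ratios (÷ 0.06411): K 2.000, O 3.000, Ti 1.000
≈ 2:3:1 → K2O3Ti

K2O3Ti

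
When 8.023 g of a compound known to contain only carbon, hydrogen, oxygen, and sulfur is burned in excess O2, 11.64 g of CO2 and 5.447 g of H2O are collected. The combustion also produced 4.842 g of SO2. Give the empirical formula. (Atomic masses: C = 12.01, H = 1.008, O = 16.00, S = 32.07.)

mol C = 11.64 / 44.01 = 0.2645; mass C = 0.2645 × 12.01 = 3.176 g
mol H = 2 × (5.447 / 18.02) = 0.6046; mass H = 0.6046 × 1.008 = 0.6094 g
mol S = 4.842 / 64.07 = 0.07557; mass S = 2.424 g
mass O = 8.023 − (6.210) = 1.813 g → mol O = 0.1133
Smallest is S at 0.07557 mol; normalising gives C 3.500, H 7.999, O 1.500, S 1.000
Scaling by 2: C 7.00, H 16.00, O 3.00, S 2.00 → C7H16O3S2

C7H16O3S2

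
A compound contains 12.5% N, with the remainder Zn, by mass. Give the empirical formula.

Assume 100 g: 12.5 g N, 87.5 g Zn.
Moles — N: 12.5 / 14.01 = 0.8922 mol; Zn: 87.5 / 65.38 = 1.338 mol
Divide by the smallest (0.8922 mol N): N 1.000, Zn 1.500
×2: N 2.00, Zn 3.00 → N2Zn3

N2Zn3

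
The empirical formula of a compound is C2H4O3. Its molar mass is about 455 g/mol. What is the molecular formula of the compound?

C12H24O18

Empirical-formula mass = 76.05 g/mol
n = 455 / 76.05 = 5.98 ≈ 6
Molecular formula = (C2H4O3)6 = C12H24O18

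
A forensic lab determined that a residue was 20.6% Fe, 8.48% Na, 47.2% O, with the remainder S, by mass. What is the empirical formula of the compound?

FeNaO8S2

Assume 100 g: 20.6 g Fe, 8.48 g Na, 47.2 g O, 23.72 g S.
Moles — Fe: 20.6 / 55.85 = 0.3688 mol; Na: 8.48 / 22.99 = 0.3689 mol; O: 47.2 / 16.00 = 2.95 mol; S: 23.72 / 32.07 = 0.7396 mol
Smallest is Fe at 0.3688 mol; normalising gives Fe 1.000, Na 1.000, O 7.998, S 2.005
Ratio ≈ 1:1:8:2, so the empirical formula is FeNaO8S2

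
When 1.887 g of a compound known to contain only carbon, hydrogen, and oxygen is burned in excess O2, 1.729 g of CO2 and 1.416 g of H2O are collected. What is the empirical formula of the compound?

CH4O2

mol C = 1.729 / 44.01 = 0.03929; mass C = 0.03929 × 12.01 = 0.4718 g
mol H = 2 × (1.416 / 18.02) = 0.1572; mass H = 0.1572 × 1.008 = 0.1584 g
mass O = 1.887 − (0.6302) = 1.257 g → mol O = 0.07855
Divide by the smallest (0.03929 mol C): C 1.000, H 4.000, O 1.999
Ratio ≈ 1:4:2, so the empirical formula is CH4O2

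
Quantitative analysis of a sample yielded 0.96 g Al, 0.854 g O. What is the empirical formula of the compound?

n(Al) = 0.96/26.98 = 0.03558, n(O) = 0.854/16.00 = 0.05337
Smallest is Al at 0.03558 mol; normalising gives Al 1.000, O 1.500
Scaling by 2: Al 2.00, O 3.00 → Al2O3

Al2O3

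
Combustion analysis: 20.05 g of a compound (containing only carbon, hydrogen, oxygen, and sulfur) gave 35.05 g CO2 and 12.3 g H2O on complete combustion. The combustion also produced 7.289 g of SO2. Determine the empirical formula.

mol C = 35.05 / 44.01 = 0.7964; mass C = 0.7964 × 12.01 = 9.565 g
mol H = 2 × (12.3 / 18.02) = 1.365; mass H = 1.365 × 1.008 = 1.376 g
mol S = 7.289 / 64.07 = 0.1138; mass S = 3.648 g
mass O = 20.05 − (14.59) = 5.461 g → mol O = 0.3413
Smallest is S at 0.1138 mol; normalising gives C 7.000, H 12.000, O 3.000, S 1.000
≈ 7:12:3:1 → C7H12O3S

C7H12O3S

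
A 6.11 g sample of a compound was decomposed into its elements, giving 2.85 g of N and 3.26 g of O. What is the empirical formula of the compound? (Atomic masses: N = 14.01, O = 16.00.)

NO

n(N) = 2.85/14.01 = 0.2034, n(O) = 3.26/16.00 = 0.2037
Smallest is N at 0.2034 mol; normalising gives N 1.000, O 1.002
Ratio ≈ 1:1, so the empirical formula is NO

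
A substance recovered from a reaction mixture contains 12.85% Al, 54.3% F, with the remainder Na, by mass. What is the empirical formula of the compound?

AlF6Na3

Assume 100 g: 12.85 g Al, 54.3 g F, 32.85 g Na.
n(Al) = 12.85/26.98 = 0.4763, n(F) = 54.3/19.00 = 2.858, n(Na) = 32.85/22.99 = 1.429
Divide by the smallest (0.4763 mol Al): Al 1.000, F 6.000, Na 3.000
Ratio ≈ 1:6:3, so the empirical formula is AlF6Na3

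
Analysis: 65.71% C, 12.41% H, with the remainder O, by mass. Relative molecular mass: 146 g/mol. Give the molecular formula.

Assume 100 g: 65.71 g C, 12.41 g H, 21.88 g O.
Moles — C: 65.71 / 12.01 = 5.471 mol; H: 12.41 / 1.008 = 12.31 mol; O: 21.88 / 16.00 = 1.367 mol
Smallest is O at 1.367 mol; normalising gives C 4.001, H 9.003, O 1.000
→ C4H9O
Empirical-formula mass = 73.11 g/mol
n = 146 / 73.11 = 2.00 ≈ 2
Molecular formula = (C4H9O)×2 = C8H18O2

C8H18O2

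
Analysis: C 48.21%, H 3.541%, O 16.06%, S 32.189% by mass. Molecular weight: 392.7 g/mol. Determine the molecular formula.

C16H14O4S4

Assume 100 g: 48.21 g C, 3.541 g H, 16.06 g O, 32.189 g S.
n(C) = 48.21/12.01 = 4.014, n(H) = 3.541/1.008 = 3.513, n(O) = 16.06/16.00 = 1.004, n(S) = 32.189/32.07 = 1.004
Ratios (÷ 1.004): C 3.999, H 3.500, O 1.000, S 1.000
Multiply by 2: C 8.00, H 7.00, O 2.00, S 2.00 → C8H7O2S2
Empirical-formula mass = 199.28 g/mol
n = 392.7 / 199.28 = 1.97 ≈ 2
Molecular formula = (C8H7O2S2)×2 = C16H14O4S4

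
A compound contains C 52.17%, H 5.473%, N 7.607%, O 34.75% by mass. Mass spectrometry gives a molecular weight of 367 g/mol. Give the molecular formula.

Assume 100 g: 52.17 g C, 5.473 g H, 7.607 g N, 34.75 g O.
Moles — C: 52.17 / 12.01 = 4.344 mol; H: 5.473 / 1.008 = 5.43 mol; N: 7.607 / 14.01 = 0.543 mol; O: 34.75 / 16.00 = 2.172 mol
Ratios (÷ 0.543): C 8.000, H 10.000, N 1.000, O 4.000
≈ 8:10:1:4 → C8H10NO4
Empirical-formula mass = 184.17 g/mol
n = 367 / 184.17 = 1.99 ≈ 2
Molecular formula = (C8H10NO4)×2 = C16H20N2O8

C16H20N2O8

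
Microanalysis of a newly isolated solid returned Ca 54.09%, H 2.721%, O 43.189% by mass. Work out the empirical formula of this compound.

CaH2O2

Assume 100 g: 54.09 g Ca, 2.721 g H, 43.189 g O.
n(Ca) = 54.09/40.08 = 1.35, n(H) = 2.721/1.008 = 2.699, n(O) = 43.189/16.00 = 2.699
Divide by the smallest (1.35 mol Ca): Ca 1.000, H 2.000, O 2.000
Ratio ≈ 1:2:2, so the empirical formula is CaH2O2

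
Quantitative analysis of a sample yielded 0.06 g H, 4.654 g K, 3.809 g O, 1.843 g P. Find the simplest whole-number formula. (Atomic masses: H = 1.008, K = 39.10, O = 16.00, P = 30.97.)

HK2O4P

n(H) = 0.06/1.008 = 0.05952, n(K) = 4.654/39.10 = 0.119, n(O) = 3.809/16.00 = 0.2381, n(P) = 1.843/30.97 = 0.05951
Ratios (÷ 0.05951): H 1.000, K 2.000, O 4.000, P 1.000
→ HK2O4P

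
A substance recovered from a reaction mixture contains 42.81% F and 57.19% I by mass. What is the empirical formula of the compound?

Assume 100 g: 42.81 g F, 57.19 g I.
F: 42.81 g ÷ 19.00 g/mol = 2.253 mol
I: 57.19 g ÷ 126.90 g/mol = 0.4507 mol
Smallest is I at 0.4507 mol; normalising gives F 5.000, I 1.000
→ F5I

F5I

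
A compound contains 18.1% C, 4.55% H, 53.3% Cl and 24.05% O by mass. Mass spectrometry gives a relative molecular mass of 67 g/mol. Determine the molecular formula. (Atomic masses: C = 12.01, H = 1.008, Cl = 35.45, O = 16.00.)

Assume 100 g: 18.1 g C, 4.55 g H, 53.3 g Cl, 24.05 g O.
C: 18.1 g ÷ 12.01 g/mol = 1.507 mol
H: 4.55 g ÷ 1.008 g/mol = 4.514 mol
Cl: 53.3 g ÷ 35.45 g/mol = 1.504 mol
O: 24.05 g ÷ 16.00 g/mol = 1.503 mol
Divide by the smallest (1.503 mol O): C 1.003, H 3.003, Cl 1.000, O 1.000
Ratio ≈ 1:3:1:1, so the empirical formula is CH3ClO
Empirical-formula mass = 66.48 g/mol
n = 67 / 66.48 = 1.01 ≈ 1
Molecular formula = empirical formula = CH3ClO

CH3ClO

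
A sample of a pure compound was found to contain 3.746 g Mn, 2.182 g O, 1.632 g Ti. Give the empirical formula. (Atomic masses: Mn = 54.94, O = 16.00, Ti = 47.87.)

Moles — Mn: 3.746 / 54.94 = 0.06818 mol; O: 2.182 / 16.00 = 0.1364 mol; Ti: 1.632 / 47.87 = 0.03409 mol
Ratios (÷ 0.03409): Mn 2.000, O 4.000, Ti 1.000
→ Mn2O4Ti

Mn2O4Ti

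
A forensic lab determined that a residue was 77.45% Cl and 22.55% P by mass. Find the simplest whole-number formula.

Cl3P

Assume 100 g: 77.45 g Cl, 22.55 g P.
Cl: 77.45 g ÷ 35.45 g/mol = 2.185 mol
P: 22.55 g ÷ 30.97 g/mol = 0.7281 mol
Ratios (÷ 0.7281): Cl 3.001, P 1.000
→ Cl3P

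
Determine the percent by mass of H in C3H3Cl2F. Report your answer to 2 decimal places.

Molar mass = 3(12.01) + 3(1.008) + 2(35.45) + 1(19.00) = 128.954 g/mol
Mass of H per mole = 3 × 1.008 = 3.024 g
% H = 3.024 / 128.954 × 100 = 2.35%

2.35%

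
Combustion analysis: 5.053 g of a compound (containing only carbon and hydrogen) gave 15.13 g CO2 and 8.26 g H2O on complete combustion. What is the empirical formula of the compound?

C3H8

mol C = 15.13 / 44.01 = 0.3438; mass C = 0.3438 × 12.01 = 4.129 g
mol H = 2 × (8.26 / 18.02) = 0.9168; mass H = 0.9168 × 1.008 = 0.9241 g
Ratios (÷ 0.3438): C 1.000, H 2.667
×3: C 3.00, H 8.00 → C3H8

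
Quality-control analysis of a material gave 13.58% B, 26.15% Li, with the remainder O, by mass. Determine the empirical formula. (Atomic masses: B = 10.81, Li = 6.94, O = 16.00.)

BLi3O3

Assume 100 g: 13.58 g B, 26.15 g Li, 60.27 g O.
B: 13.58 g ÷ 10.81 g/mol = 1.256 mol
Li: 26.15 g ÷ 6.94 g/mol = 3.768 mol
O: 60.27 g ÷ 16.00 g/mol = 3.767 mol
Divide by the smallest (1.256 mol B): B 1.000, Li 2.999, O 2.999
≈ 1:3:3 → BLi3O3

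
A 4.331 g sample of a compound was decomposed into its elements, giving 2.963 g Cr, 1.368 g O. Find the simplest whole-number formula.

n(Cr) = 2.963/52.00 = 0.05698, n(O) = 1.368/16.00 = 0.0855
Ratios (÷ 0.05698): Cr 1.000, O 1.501
Multiply by 2: Cr 2.00, O 3.00 → Cr2O3

Cr2O3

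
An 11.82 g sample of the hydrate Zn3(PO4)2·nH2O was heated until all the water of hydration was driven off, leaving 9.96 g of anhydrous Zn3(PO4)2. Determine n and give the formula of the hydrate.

Zn3(PO4)2·4H2O

Mass of water lost = 11.82 − 9.96 = 1.86 g → 1.86 / 18.02 = 0.1032 mol H2O
Molar mass of Zn3(PO4)2 = 386.08 g/mol → mol Zn3(PO4)2 = 9.96 / 386.08 = 0.0258
n = 0.1032 / 0.0258 = 4.00 ≈ 4 → Zn3(PO4)2·4H2O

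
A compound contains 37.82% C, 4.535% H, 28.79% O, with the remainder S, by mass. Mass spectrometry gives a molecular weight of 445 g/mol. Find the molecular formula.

C14H20O8S4

Assume 100 g: 37.82 g C, 4.535 g H, 28.79 g O, 28.855 g S.
Moles — C: 37.82 / 12.01 = 3.149 mol; H: 4.535 / 1.008 = 4.499 mol; O: 28.79 / 16.00 = 1.799 mol; S: 28.855 / 32.07 = 0.8998 mol
Ratios (÷ 0.8998): C 3.500, H 5.000, O 2.000, S 1.000
Scaling by 2: C 7.00, H 10.00, O 4.00, S 2.00 → C7H10O4S2
Empirical-formula mass = 222.29 g/mol
n = 445 / 222.29 = 2.00 ≈ 2
Molecular formula = (C7H10O4S2)×2 = C14H20O8S4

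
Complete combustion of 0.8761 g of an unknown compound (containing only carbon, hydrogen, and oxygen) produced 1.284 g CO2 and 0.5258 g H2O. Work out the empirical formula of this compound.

CH2O

mol C = 1.284 / 44.01 = 0.02918; mass C = 0.02918 × 12.01 = 0.3504 g
mol H = 2 × (0.5258 / 18.02) = 0.05836; mass H = 0.05836 × 1.008 = 0.05882 g
mass O = 0.8761 − (0.4092) = 0.4669 g → mol O = 0.02918
Ratios (÷ 0.02918): C 1.000, H 2.000, O 1.000
→ CH2O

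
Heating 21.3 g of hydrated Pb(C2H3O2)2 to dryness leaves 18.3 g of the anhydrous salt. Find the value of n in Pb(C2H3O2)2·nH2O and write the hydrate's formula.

Mass of water lost = 21.3 − 18.3 = 3 g → 3 / 18.02 = 0.1665 mol H2O
Molar mass of Pb(C2H3O2)2 = 325.29 g/mol → mol Pb(C2H3O2)2 = 18.3 / 325.29 = 0.05626
n = 0.1665 / 0.05626 = 2.96 ≈ 3 → Pb(C2H3O2)2·3H2O

Pb(C2H3O2)2·3H2O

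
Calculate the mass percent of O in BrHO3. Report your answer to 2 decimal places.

37.24%

Molar mass = 1(79.90) + 1(1.008) + 3(16.00) = 128.908 g/mol
Mass of O per mole = 3 × 16.00 = 48.000 g
% O = 48.000 / 128.908 × 100 = 37.24%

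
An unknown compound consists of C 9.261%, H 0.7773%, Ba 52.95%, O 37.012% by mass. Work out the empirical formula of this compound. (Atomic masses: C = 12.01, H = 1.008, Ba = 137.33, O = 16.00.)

Assume 100 g: 9.261 g C, 0.7773 g H, 52.95 g Ba, 37.012 g O.
C: 9.261 g ÷ 12.01 g/mol = 0.7711 mol
H: 0.7773 g ÷ 1.008 g/mol = 0.7711 mol
Ba: 52.95 g ÷ 137.33 g/mol = 0.3856 mol
O: 37.012 g ÷ 16.00 g/mol = 2.313 mol
Ratios (÷ 0.3856): C 2.000, H 2.000, Ba 1.000, O 6.000
→ C2H2BaO6

C2H2BaO6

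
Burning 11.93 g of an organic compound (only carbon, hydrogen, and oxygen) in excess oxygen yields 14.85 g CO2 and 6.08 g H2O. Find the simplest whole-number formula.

C3H6O4

mol C = 14.85 / 44.01 = 0.3374; mass C = 0.3374 × 12.01 = 4.052 g
mol H = 2 × (6.08 / 18.02) = 0.6748; mass H = 0.6748 × 1.008 = 0.6802 g
mass O = 11.93 − (4.733) = 7.197 g → mol O = 0.4498
Smallest is C at 0.3374 mol; normalising gives C 1.000, H 2.000, O 1.333
×3: C 3.00, H 6.00, O 4.00 → C3H6O4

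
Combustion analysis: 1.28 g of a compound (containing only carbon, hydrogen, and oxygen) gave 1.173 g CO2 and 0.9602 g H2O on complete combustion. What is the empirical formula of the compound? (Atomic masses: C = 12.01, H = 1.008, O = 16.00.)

CH4O2

mol C = 1.173 / 44.01 = 0.02665; mass C = 0.02665 × 12.01 = 0.3201 g
mol H = 2 × (0.9602 / 18.02) = 0.1066; mass H = 0.1066 × 1.008 = 0.1074 g
mass O = 1.28 − (0.4275) = 0.8525 g → mol O = 0.05328
Divide by the smallest (0.02665 mol C): C 1.000, H 3.998, O 1.999
≈ 1:4:2 → CH4O2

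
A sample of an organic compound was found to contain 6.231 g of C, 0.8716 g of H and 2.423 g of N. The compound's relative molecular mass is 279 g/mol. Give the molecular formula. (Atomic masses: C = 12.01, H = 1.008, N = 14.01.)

C15H25N5

n(C) = 6.231/12.01 = 0.5188, n(H) = 0.8716/1.008 = 0.8647, n(N) = 2.423/14.01 = 0.1729
Divide by the smallest (0.1729 mol N): C 3.000, H 5.000, N 1.000
→ C3H5N
Empirical-formula mass = 55.08 g/mol
n = 279 / 55.08 = 5.07 ≈ 5
Molecular formula = (C3H5N)×5 = C15H25N5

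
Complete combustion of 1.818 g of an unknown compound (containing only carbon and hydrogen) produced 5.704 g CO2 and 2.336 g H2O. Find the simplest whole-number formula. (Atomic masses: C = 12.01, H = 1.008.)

CH2

mol C = 5.704 / 44.01 = 0.1296; mass C = 0.1296 × 12.01 = 1.557 g
mol H = 2 × (2.336 / 18.02) = 0.2593; mass H = 0.2593 × 1.008 = 0.2613 g
Ratios (÷ 0.1296): C 1.000, H 2.000
Ratio ≈ 1:2, so the empirical formula is CH2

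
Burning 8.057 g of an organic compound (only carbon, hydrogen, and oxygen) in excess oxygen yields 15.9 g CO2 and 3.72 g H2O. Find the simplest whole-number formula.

C7H8O4

mol C = 15.9 / 44.01 = 0.3613; mass C = 0.3613 × 12.01 = 4.339 g
mol H = 2 × (3.72 / 18.02) = 0.4129; mass H = 0.4129 × 1.008 = 0.4162 g
mass O = 8.057 − (4.755) = 3.302 g → mol O = 0.2064
Ratios (÷ 0.2064): C 1.751, H 2.001, O 1.000
×4: C 7.00, H 8.00, O 4.00 → C7H8O4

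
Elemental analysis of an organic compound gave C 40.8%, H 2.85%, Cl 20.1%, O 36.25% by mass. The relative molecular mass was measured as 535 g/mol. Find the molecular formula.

C18H15Cl3O12

Assume 100 g: 40.8 g C, 2.85 g H, 20.1 g Cl, 36.25 g O.
C: 40.8 g ÷ 12.01 g/mol = 3.397 mol
H: 2.85 g ÷ 1.008 g/mol = 2.827 mol
Cl: 20.1 g ÷ 35.45 g/mol = 0.567 mol
O: 36.25 g ÷ 16.00 g/mol = 2.266 mol
Divide by the smallest (0.567 mol Cl): C 5.992, H 4.987, Cl 1.000, O 3.996
≈ 6:5:1:4 → C6H5ClO4
Empirical-formula mass = 176.55 g/mol
n = 535 / 176.55 = 3.03 ≈ 3
Molecular formula = (C6H5ClO4)×3 = C18H15Cl3O12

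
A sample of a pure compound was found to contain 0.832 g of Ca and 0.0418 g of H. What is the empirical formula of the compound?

n(Ca) = 0.832/40.08 = 0.02076, n(H) = 0.0418/1.008 = 0.04147
Ratios (÷ 0.02076): Ca 1.000, H 1.998
≈ 1:2 → CaH2

CaH2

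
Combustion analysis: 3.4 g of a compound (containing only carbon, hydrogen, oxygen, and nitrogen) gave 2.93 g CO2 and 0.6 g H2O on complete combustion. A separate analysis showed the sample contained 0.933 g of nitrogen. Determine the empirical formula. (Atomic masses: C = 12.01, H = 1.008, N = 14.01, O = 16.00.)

mol C = 2.93 / 44.01 = 0.06658; mass C = 0.06658 × 12.01 = 0.7996 g
mol H = 2 × (0.6 / 18.02) = 0.06659; mass H = 0.06659 × 1.008 = 0.06713 g
mol N = 0.933 / 14.01 = 0.06660
mass O = 3.4 − (1.800) = 1.600 g → mol O = 0.1000
Smallest is C at 0.06658 mol; normalising gives C 1.000, H 1.000, N 1.000, O 1.502
×2: C 2.00, H 2.00, N 2.00, O 3.00 → C2H2N2O3

C2H2N2O3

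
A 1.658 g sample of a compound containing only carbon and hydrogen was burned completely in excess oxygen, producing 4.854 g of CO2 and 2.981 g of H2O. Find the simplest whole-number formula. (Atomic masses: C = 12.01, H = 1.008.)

mol C = 4.854 / 44.01 = 0.1103; mass C = 0.1103 × 12.01 = 1.325 g
mol H = 2 × (2.981 / 18.02) = 0.3309; mass H = 0.3309 × 1.008 = 0.3335 g
Ratios (÷ 0.1103): C 1.000, H 3.000
Ratio ≈ 1:3, so the empirical formula is CH3

CH3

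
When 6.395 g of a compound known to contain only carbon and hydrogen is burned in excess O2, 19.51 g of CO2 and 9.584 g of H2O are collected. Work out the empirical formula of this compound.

mol C = 19.51 / 44.01 = 0.4433; mass C = 0.4433 × 12.01 = 5.324 g
mol H = 2 × (9.584 / 18.02) = 1.064; mass H = 1.064 × 1.008 = 1.072 g
Divide by the smallest (0.4433 mol C): C 1.000, H 2.399
Scaling by 5: C 5.00, H 12.00 → C5H12

C5H12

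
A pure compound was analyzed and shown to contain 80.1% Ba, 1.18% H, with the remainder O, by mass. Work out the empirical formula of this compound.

BaH2O2

Assume 100 g: 80.1 g Ba, 1.18 g H, 18.72 g O.
Moles — Ba: 80.1 / 137.33 = 0.5833 mol; H: 1.18 / 1.008 = 1.171 mol; O: 18.72 / 16.00 = 1.17 mol
Smallest is Ba at 0.5833 mol; normalising gives Ba 1.000, H 2.007, O 2.006
Ratio ≈ 1:2:2, so the empirical formula is BaH2O2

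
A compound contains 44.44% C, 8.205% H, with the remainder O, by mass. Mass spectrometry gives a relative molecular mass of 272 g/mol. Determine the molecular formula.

C10H22O8

Assume 100 g: 44.44 g C, 8.205 g H, 47.355 g O.
C: 44.44 g ÷ 12.01 g/mol = 3.7 mol
H: 8.205 g ÷ 1.008 g/mol = 8.14 mol
O: 47.355 g ÷ 16.00 g/mol = 2.96 mol
Divide by the smallest (2.96 mol O): C 1.250, H 2.750, O 1.000
Scaling by 4: C 5.00, H 11.00, O 4.00 → C5H11O4
Empirical-formula mass = 135.14 g/mol
n = 272 / 135.14 = 2.01 ≈ 2
Molecular formula = (C5H11O4)×2 = C10H22O8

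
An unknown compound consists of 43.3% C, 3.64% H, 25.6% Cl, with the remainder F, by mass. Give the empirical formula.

Assume 100 g: 43.3 g C, 3.64 g H, 25.6 g Cl, 27.46 g F.
Moles — C: 43.3 / 12.01 = 3.605 mol; H: 3.64 / 1.008 = 3.611 mol; Cl: 25.6 / 35.45 = 0.7221 mol; F: 27.46 / 19.00 = 1.445 mol
Ratios (÷ 0.7221): C 4.993, H 5.001, Cl 1.000, F 2.001
Ratio ≈ 5:5:1:2, so the empirical formula is C5H5ClF2

C5H5ClF2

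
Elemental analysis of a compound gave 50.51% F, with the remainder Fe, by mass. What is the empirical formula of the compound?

Assume 100 g: 50.51 g F, 49.49 g Fe.
Moles — F: 50.51 / 19.00 = 2.658 mol; Fe: 49.49 / 55.85 = 0.8861 mol
Smallest is Fe at 0.8861 mol; normalising gives F 3.000, Fe 1.000
≈ 3:1 → F3Fe

F3Fe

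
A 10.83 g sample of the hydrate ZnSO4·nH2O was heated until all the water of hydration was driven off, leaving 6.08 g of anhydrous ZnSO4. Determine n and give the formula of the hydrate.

Mass of water lost = 10.83 − 6.08 = 4.75 g → 4.75 / 18.02 = 0.2636 mol H2O
Molar mass of ZnSO4 = 161.45 g/mol → mol ZnSO4 = 6.08 / 161.45 = 0.03766
n = 0.2636 / 0.03766 = 7.00 ≈ 7 → ZnSO4·7H2O

ZnSO4·7H2O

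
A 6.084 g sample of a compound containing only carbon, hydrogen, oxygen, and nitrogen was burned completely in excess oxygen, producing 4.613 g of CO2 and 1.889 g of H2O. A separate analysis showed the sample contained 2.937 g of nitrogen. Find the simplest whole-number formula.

mol C = 4.613 / 44.01 = 0.1048; mass C = 0.1048 × 12.01 = 1.259 g
mol H = 2 × (1.889 / 18.02) = 0.2097; mass H = 0.2097 × 1.008 = 0.2113 g
mol N = 2.937 / 14.01 = 0.2096
mass O = 6.084 − (4.407) = 1.677 g → mol O = 0.1048
Ratios (÷ 0.1048): C 1.000, H 2.001, N 2.000, O 1.000
→ CH2N2O

CH2N2O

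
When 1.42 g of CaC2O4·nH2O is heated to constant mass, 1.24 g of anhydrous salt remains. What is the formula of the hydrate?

CaC2O4·H2O

Mass of water lost = 1.42 − 1.24 = 0.18 g → 0.18 / 18.02 = 0.009989 mol H2O
Molar mass of CaC2O4 = 128.10 g/mol → mol CaC2O4 = 1.24 / 128.10 = 0.00968
n = 0.009989 / 0.00968 = 1.03 ≈ 1 → CaC2O4·H2O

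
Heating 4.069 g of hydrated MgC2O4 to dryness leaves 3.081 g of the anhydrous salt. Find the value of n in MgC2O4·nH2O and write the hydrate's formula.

Mass of water lost = 4.069 − 3.081 = 0.988 g → 0.988 / 18.02 = 0.05483 mol H2O
Molar mass of MgC2O4 = 112.33 g/mol → mol MgC2O4 = 3.081 / 112.33 = 0.02743
n = 0.05483 / 0.02743 = 2.00 ≈ 2 → MgC2O4·2H2O

MgC2O4·2H2O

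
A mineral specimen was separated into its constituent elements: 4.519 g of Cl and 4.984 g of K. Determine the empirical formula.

Moles — Cl: 4.519 / 35.45 = 0.1275 mol; K: 4.984 / 39.10 = 0.1275 mol
Ratios (÷ 0.1275): Cl 1.000, K 1.000
→ ClK

ClK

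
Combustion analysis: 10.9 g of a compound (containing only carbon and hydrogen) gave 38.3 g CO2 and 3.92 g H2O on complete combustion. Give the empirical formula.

mol C = 38.3 / 44.01 = 0.8703; mass C = 0.8703 × 12.01 = 10.45 g
mol H = 2 × (3.92 / 18.02) = 0.4351; mass H = 0.4351 × 1.008 = 0.4386 g
Divide by the smallest (0.4351 mol H): C 2.000, H 1.000
→ C2H

C2H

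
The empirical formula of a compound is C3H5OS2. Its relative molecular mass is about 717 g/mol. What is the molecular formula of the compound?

C18H30O6S12

Empirical-formula mass = 121.21 g/mol
n = 717 / 121.21 = 5.92 ≈ 6
Molecular formula = (C3H5OS2)6 = C18H30O6S12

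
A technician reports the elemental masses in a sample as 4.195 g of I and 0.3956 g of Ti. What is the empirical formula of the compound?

I4Ti

I: 4.195 g ÷ 126.90 g/mol = 0.03306 mol
Ti: 0.3956 g ÷ 47.87 g/mol = 0.008264 mol
Ratios (÷ 0.008264): I 4.000, Ti 1.000
→ I4Ti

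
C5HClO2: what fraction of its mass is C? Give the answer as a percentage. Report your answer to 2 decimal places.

46.73%

Molar mass = 5(12.01) + 1(1.008) + 1(35.45) + 2(16.00) = 128.508 g/mol
Mass of C per mole = 5 × 12.01 = 60.050 g
% C = 60.050 / 128.508 × 100 = 46.73%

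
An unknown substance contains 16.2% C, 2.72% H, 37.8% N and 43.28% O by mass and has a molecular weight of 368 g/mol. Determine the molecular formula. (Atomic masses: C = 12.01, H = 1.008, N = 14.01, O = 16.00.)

Assume 100 g: 16.2 g C, 2.72 g H, 37.8 g N, 43.28 g O.
n(C) = 16.2/12.01 = 1.349, n(H) = 2.72/1.008 = 2.698, n(N) = 37.8/14.01 = 2.698, n(O) = 43.28/16.00 = 2.705
Divide by the smallest (1.349 mol C): C 1.000, H 2.000, N 2.000, O 2.005
Ratio ≈ 1:2:2:2, so the empirical formula is CH2N2O2
Empirical-formula mass = 74.05 g/mol
n = 368 / 74.05 = 4.97 ≈ 5
Molecular formula = (CH2N2O2)×5 = C5H10N10O10

C5H10N10O10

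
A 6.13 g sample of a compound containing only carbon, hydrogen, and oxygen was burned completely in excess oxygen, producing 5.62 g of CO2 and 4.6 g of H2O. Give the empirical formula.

CH4O2

mol C = 5.62 / 44.01 = 0.1277; mass C = 0.1277 × 12.01 = 1.534 g
mol H = 2 × (4.6 / 18.02) = 0.5105; mass H = 0.5105 × 1.008 = 0.5146 g
mass O = 6.13 − (2.048) = 4.082 g → mol O = 0.2551
Ratios (÷ 0.1277): C 1.000, H 3.998, O 1.998
≈ 1:4:2 → CH4O2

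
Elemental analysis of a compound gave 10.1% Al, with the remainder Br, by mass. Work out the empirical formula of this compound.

Assume 100 g: 10.1 g Al, 89.9 g Br.
n(Al) = 10.1/26.98 = 0.3744, n(Br) = 89.9/79.90 = 1.125
Smallest is Al at 0.3744 mol; normalising gives Al 1.000, Br 3.006
→ AlBr3

AlBr3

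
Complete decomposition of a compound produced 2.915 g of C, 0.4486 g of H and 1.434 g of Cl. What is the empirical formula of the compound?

C6H11Cl

n(C) = 2.915/12.01 = 0.2427, n(H) = 0.4486/1.008 = 0.445, n(Cl) = 1.434/35.45 = 0.04045
Smallest is Cl at 0.04045 mol; normalising gives C 6.000, H 11.002, Cl 1.000
≈ 6:11:1 → C6H11Cl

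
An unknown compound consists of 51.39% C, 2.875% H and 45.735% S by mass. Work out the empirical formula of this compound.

Assume 100 g: 51.39 g C, 2.875 g H, 45.735 g S.
n(C) = 51.39/12.01 = 4.279, n(H) = 2.875/1.008 = 2.852, n(S) = 45.735/32.07 = 1.426
Ratios (÷ 1.426): C 3.000, H 2.000, S 1.000
Ratio ≈ 3:2:1, so the empirical formula is C3H2S

C3H2S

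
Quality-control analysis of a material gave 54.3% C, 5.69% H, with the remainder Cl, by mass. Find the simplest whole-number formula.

C4H5Cl

Assume 100 g: 54.3 g C, 5.69 g H, 40.01 g Cl.
Moles — C: 54.3 / 12.01 = 4.521 mol; H: 5.69 / 1.008 = 5.645 mol; Cl: 40.01 / 35.45 = 1.129 mol
Ratios (÷ 1.129): C 4.006, H 5.001, Cl 1.000
Ratio ≈ 4:5:1, so the empirical formula is C4H5Cl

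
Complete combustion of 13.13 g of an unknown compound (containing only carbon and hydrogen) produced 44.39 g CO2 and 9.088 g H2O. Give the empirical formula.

mol C = 44.39 / 44.01 = 1.009; mass C = 1.009 × 12.01 = 12.11 g
mol H = 2 × (9.088 / 18.02) = 1.009; mass H = 1.009 × 1.008 = 1.017 g
Smallest is C at 1.009 mol; normalising gives C 1.000, H 1.000
Ratio ≈ 1:1, so the empirical formula is CH

CH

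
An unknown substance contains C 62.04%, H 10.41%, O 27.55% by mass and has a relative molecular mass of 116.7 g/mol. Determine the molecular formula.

Assume 100 g: 62.04 g C, 10.41 g H, 27.55 g O.
n(C) = 62.04/12.01 = 5.166, n(H) = 10.41/1.008 = 10.33, n(O) = 27.55/16.00 = 1.722
Smallest is O at 1.722 mol; normalising gives C 3.000, H 5.998, O 1.000
≈ 3:6:1 → C3H6O
Empirical-formula mass = 58.08 g/mol
n = 116.7 / 58.08 = 2.01 ≈ 2
Molecular formula = (C3H6O)×2 = C6H12O2

C6H12O2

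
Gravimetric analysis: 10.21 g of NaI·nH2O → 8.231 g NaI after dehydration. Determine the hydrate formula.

NaI·2H2O

Mass of water lost = 10.21 − 8.231 = 1.979 g → 1.979 / 18.02 = 0.1098 mol H2O
Molar mass of NaI = 149.89 g/mol → mol NaI = 8.231 / 149.89 = 0.05491
n = 0.1098 / 0.05491 = 2.00 ≈ 2 → NaI·2H2O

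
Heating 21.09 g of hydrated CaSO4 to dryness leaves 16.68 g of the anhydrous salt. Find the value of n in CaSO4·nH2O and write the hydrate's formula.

Mass of water lost = 21.09 − 16.68 = 4.41 g → 4.41 / 18.02 = 0.2447 mol H2O
Molar mass of CaSO4 = 136.15 g/mol → mol CaSO4 = 16.68 / 136.15 = 0.1225
n = 0.2447 / 0.1225 = 2.00 ≈ 2 → CaSO4·2H2O

CaSO4·2H2O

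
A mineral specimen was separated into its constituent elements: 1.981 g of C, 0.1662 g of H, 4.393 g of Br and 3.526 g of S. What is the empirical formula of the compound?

Moles — C: 1.981 / 12.01 = 0.1649 mol; H: 0.1662 / 1.008 = 0.1649 mol; Br: 4.393 / 79.90 = 0.05498 mol; S: 3.526 / 32.07 = 0.1099 mol
Ratios (÷ 0.05498): C 3.000, H 2.999, Br 1.000, S 2.000
→ C3H3BrS2

C3H3BrS2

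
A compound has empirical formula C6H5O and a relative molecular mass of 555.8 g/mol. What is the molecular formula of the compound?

Empirical-formula mass = 93.10 g/mol
n = 555.8 / 93.10 = 5.97 ≈ 6
Molecular formula = (C6H5O)6 = C36H30O6

C36H30O6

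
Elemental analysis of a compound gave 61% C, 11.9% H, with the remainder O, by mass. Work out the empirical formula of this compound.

C3H7O

Assume 100 g: 61 g C, 11.9 g H, 27.1 g O.
C: 61 g ÷ 12.01 g/mol = 5.079 mol
H: 11.9 g ÷ 1.008 g/mol = 11.81 mol
O: 27.1 g ÷ 16.00 g/mol = 1.694 mol
Divide by the smallest (1.694 mol O): C 2.999, H 6.970, O 1.000
≈ 3:7:1 → C3H7O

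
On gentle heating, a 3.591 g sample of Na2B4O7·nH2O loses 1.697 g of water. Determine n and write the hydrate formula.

Na2B4O7·10H2O

Mass of anhydrous Na2B4O7 = 3.591 − 1.697 = 1.894 g
mol H2O = 1.697 / 18.02 = 0.09417
Molar mass of Na2B4O7 = 201.22 g/mol → mol Na2B4O7 = 1.894 / 201.22 = 0.009413
n = 0.09417 / 0.009413 = 10.01 ≈ 10 → Na2B4O7·10H2O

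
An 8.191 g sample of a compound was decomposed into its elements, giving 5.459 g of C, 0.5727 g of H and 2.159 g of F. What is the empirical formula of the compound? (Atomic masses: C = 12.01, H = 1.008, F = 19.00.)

C4H5F

C: 5.459 g ÷ 12.01 g/mol = 0.4545 mol
H: 0.5727 g ÷ 1.008 g/mol = 0.5682 mol
F: 2.159 g ÷ 19.00 g/mol = 0.1136 mol
Smallest is F at 0.1136 mol; normalising gives C 4.000, H 5.000, F 1.000
Ratio ≈ 4:5:1, so the empirical formula is C4H5F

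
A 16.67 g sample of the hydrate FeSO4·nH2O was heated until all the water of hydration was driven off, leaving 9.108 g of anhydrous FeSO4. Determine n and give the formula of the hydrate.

FeSO4·7H2O

Mass of water lost = 16.67 − 9.108 = 7.562 g → 7.562 / 18.02 = 0.4196 mol H2O
Molar mass of FeSO4 = 151.92 g/mol → mol FeSO4 = 9.108 / 151.92 = 0.05995
n = 0.4196 / 0.05995 = 7.00 ≈ 7 → FeSO4·7H2O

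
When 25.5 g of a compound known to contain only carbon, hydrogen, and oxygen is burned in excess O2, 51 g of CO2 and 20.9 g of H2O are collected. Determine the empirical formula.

mol C = 51 / 44.01 = 1.159; mass C = 1.159 × 12.01 = 13.92 g
mol H = 2 × (20.9 / 18.02) = 2.320; mass H = 2.320 × 1.008 = 2.338 g
mass O = 25.5 − (16.26) = 9.244 g → mol O = 0.5778
Ratios (÷ 0.5778): C 2.006, H 4.015, O 1.000
→ C2H4O

C2H4O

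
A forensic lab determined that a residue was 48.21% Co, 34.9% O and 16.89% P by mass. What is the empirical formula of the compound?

Co3O8P2

Assume 100 g: 48.21 g Co, 34.9 g O, 16.89 g P.
n(Co) = 48.21/58.93 = 0.8181, n(O) = 34.9/16.00 = 2.181, n(P) = 16.89/30.97 = 0.5454
Divide by the smallest (0.5454 mol P): Co 1.500, O 4.000, P 1.000
×2: Co 3.00, O 8.00, P 2.00 → Co3O8P2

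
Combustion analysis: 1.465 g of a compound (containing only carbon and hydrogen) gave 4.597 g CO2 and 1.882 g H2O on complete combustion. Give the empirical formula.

mol C = 4.597 / 44.01 = 0.1045; mass C = 0.1045 × 12.01 = 1.254 g
mol H = 2 × (1.882 / 18.02) = 0.2089; mass H = 0.2089 × 1.008 = 0.2106 g
Divide by the smallest (0.1045 mol C): C 1.000, H 2.000
Ratio ≈ 1:2, so the empirical formula is CH2

CH2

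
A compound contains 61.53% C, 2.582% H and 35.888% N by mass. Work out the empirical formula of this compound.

C2HN

Assume 100 g: 61.53 g C, 2.582 g H, 35.888 g N.
Moles — C: 61.53 / 12.01 = 5.123 mol; H: 2.582 / 1.008 = 2.562 mol; N: 35.888 / 14.01 = 2.562 mol
Divide by the smallest (2.562 mol H): C 2.000, H 1.000, N 1.000
≈ 2:1:1 → C2HN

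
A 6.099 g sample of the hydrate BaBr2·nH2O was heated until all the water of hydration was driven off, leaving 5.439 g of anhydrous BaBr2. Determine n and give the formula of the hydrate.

BaBr2·2H2O

Mass of water lost = 6.099 − 5.439 = 0.66 g → 0.66 / 18.02 = 0.03663 mol H2O
Molar mass of BaBr2 = 297.13 g/mol → mol BaBr2 = 5.439 / 297.13 = 0.01831
n = 0.03663 / 0.01831 = 2.00 ≈ 2 → BaBr2·2H2O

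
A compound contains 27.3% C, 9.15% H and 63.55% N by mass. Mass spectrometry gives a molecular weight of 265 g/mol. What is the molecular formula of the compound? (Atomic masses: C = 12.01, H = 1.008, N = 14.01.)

Assume 100 g: 27.3 g C, 9.15 g H, 63.55 g N.
Moles — C: 27.3 / 12.01 = 2.273 mol; H: 9.15 / 1.008 = 9.077 mol; N: 63.55 / 14.01 = 4.536 mol
Ratios (÷ 2.273): C 1.000, H 3.993, N 1.996
≈ 1:4:2 → CH4N2
Empirical-formula mass = 44.06 g/mol
n = 265 / 44.06 = 6.01 ≈ 6
Molecular formula = (CH4N2)×6 = C6H24N12

C6H24N12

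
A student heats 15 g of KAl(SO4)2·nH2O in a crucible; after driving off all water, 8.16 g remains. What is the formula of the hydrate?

KAl(SO4)2·12H2O

Mass of water lost = 15 − 8.16 = 6.84 g → 6.84 / 18.02 = 0.3796 mol H2O
Molar mass of KAl(SO4)2 = 258.22 g/mol → mol KAl(SO4)2 = 8.16 / 258.22 = 0.0316
n = 0.3796 / 0.0316 = 12.01 ≈ 12 → KAl(SO4)2·12H2O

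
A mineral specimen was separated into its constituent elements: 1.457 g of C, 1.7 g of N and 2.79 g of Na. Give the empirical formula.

Moles — C: 1.457 / 12.01 = 0.1213 mol; N: 1.7 / 14.01 = 0.1213 mol; Na: 2.79 / 22.99 = 0.1214 mol
Divide by the smallest (0.1213 mol C): C 1.000, N 1.000, Na 1.000
≈ 1:1:1 → CNNa

CNNa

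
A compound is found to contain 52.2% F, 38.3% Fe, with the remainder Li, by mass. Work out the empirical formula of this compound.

Assume 100 g: 52.2 g F, 38.3 g Fe, 9.5 g Li.
Moles — F: 52.2 / 19.00 = 2.747 mol; Fe: 38.3 / 55.85 = 0.6858 mol; Li: 9.5 / 6.94 = 1.369 mol
Ratios (÷ 0.6858): F 4.006, Fe 1.000, Li 1.996
→ F4FeLi2

F4FeLi2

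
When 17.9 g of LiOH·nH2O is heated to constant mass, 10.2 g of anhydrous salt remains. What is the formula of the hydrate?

LiOH·H2O

Mass of water lost = 17.9 − 10.2 = 7.7 g → 7.7 / 18.02 = 0.4273 mol H2O
Molar mass of LiOH = 23.95 g/mol → mol LiOH = 10.2 / 23.95 = 0.4259
n = 0.4273 / 0.4259 = 1.00 ≈ 1 → LiOH·H2O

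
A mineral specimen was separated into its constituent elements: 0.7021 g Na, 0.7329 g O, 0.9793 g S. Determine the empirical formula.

Na2O3S2

Moles — Na: 0.7021 / 22.99 = 0.03054 mol; O: 0.7329 / 16.00 = 0.04581 mol; S: 0.9793 / 32.07 = 0.03054 mol
Smallest is S at 0.03054 mol; normalising gives Na 1.000, O 1.500, S 1.000
Multiply by 2: Na 2.00, O 3.00, S 2.00 → Na2O3S2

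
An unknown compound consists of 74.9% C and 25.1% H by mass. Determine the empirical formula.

Assume 100 g: 74.9 g C, 25.1 g H.
Moles — C: 74.9 / 12.01 = 6.236 mol; H: 25.1 / 1.008 = 24.9 mol
Smallest is C at 6.236 mol; normalising gives C 1.000, H 3.993
≈ 1:4 → CH4

CH4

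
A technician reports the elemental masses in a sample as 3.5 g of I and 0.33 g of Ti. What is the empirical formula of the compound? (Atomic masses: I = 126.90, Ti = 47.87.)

I4Ti

n(I) = 3.5/126.90 = 0.02758, n(Ti) = 0.33/47.87 = 0.006894
Divide by the smallest (0.006894 mol Ti): I 4.001, Ti 1.000
Ratio ≈ 4:1, so the empirical formula is I4Ti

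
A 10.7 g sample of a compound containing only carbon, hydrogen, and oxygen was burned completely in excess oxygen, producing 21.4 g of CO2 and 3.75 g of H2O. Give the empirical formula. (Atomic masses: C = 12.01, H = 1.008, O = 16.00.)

C7H6O4

mol C = 21.4 / 44.01 = 0.4863; mass C = 0.4863 × 12.01 = 5.840 g
mol H = 2 × (3.75 / 18.02) = 0.4162; mass H = 0.4162 × 1.008 = 0.4195 g
mass O = 10.7 − (6.259) = 4.441 g → mol O = 0.2775
Divide by the smallest (0.2775 mol O): C 1.752, H 1.500, O 1.000
Multiply by 4: C 7.01, H 6.00, O 4.00 → C7H6O4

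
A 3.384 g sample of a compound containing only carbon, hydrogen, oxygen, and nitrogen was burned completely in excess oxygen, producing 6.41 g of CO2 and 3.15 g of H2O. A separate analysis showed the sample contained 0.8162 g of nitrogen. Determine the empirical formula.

C5H12N2O

mol C = 6.41 / 44.01 = 0.1456; mass C = 0.1456 × 12.01 = 1.749 g
mol H = 2 × (3.15 / 18.02) = 0.3496; mass H = 0.3496 × 1.008 = 0.3524 g
mol N = 0.8162 / 14.01 = 0.05826
mass O = 3.384 − (2.918) = 0.4662 g → mol O = 0.02913
Divide by the smallest (0.02913 mol O): C 4.999, H 12.000, N 2.000, O 1.000
Ratio ≈ 5:12:2:1, so the empirical formula is C5H12N2O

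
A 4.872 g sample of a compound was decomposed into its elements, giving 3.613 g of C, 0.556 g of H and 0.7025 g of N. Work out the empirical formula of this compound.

C6H11N

C: 3.613 g ÷ 12.01 g/mol = 0.3008 mol
H: 0.556 g ÷ 1.008 g/mol = 0.5516 mol
N: 0.7025 g ÷ 14.01 g/mol = 0.05014 mol
Smallest is N at 0.05014 mol; normalising gives C 6.000, H 11.000, N 1.000
→ C6H11N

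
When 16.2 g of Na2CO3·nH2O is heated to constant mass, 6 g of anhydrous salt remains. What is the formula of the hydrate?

Mass of water lost = 16.2 − 6 = 10.2 g → 10.2 / 18.02 = 0.566 mol H2O
Molar mass of Na2CO3 = 105.99 g/mol → mol Na2CO3 = 6 / 105.99 = 0.05661
n = 0.566 / 0.05661 = 10.00 ≈ 10 → Na2CO3·10H2O

Na2CO3·10H2O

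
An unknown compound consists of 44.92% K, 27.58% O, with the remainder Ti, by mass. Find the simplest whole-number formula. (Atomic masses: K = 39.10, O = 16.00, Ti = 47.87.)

K2O3Ti

Assume 100 g: 44.92 g K, 27.58 g O, 27.5 g Ti.
n(K) = 44.92/39.10 = 1.149, n(O) = 27.58/16.00 = 1.724, n(Ti) = 27.5/47.87 = 0.5745
Ratios (÷ 0.5745): K 2.000, O 3.001, Ti 1.000
→ K2O3Ti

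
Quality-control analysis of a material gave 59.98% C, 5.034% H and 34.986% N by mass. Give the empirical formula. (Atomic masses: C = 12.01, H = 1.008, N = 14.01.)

Assume 100 g: 59.98 g C, 5.034 g H, 34.986 g N.
Moles — C: 59.98 / 12.01 = 4.994 mol; H: 5.034 / 1.008 = 4.994 mol; N: 34.986 / 14.01 = 2.497 mol
Divide by the smallest (2.497 mol N): C 2.000, H 2.000, N 1.000
≈ 2:2:1 → C2H2N

C2H2N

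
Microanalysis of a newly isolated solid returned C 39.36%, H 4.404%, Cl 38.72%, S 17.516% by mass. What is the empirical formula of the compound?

Assume 100 g: 39.36 g C, 4.404 g H, 38.72 g Cl, 17.516 g S.
n(C) = 39.36/12.01 = 3.277, n(H) = 4.404/1.008 = 4.369, n(Cl) = 38.72/35.45 = 1.092, n(S) = 17.516/32.07 = 0.5462
Ratios (÷ 0.5462): C 6.000, H 7.999, Cl 2.000, S 1.000
Ratio ≈ 6:8:2:1, so the empirical formula is C6H8Cl2S

C6H8Cl2S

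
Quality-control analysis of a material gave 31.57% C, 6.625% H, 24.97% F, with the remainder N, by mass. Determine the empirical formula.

C2H5FN2

Assume 100 g: 31.57 g C, 6.625 g H, 24.97 g F, 36.835 g N.
C: 31.57 g ÷ 12.01 g/mol = 2.629 mol
H: 6.625 g ÷ 1.008 g/mol = 6.572 mol
F: 24.97 g ÷ 19.00 g/mol = 1.314 mol
N: 36.835 g ÷ 14.01 g/mol = 2.629 mol
Ratios (÷ 1.314): C 2.000, H 5.001, F 1.000, N 2.001
→ C2H5FN2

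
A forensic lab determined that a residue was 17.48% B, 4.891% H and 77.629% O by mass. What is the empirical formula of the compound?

BH3O3

Assume 100 g: 17.48 g B, 4.891 g H, 77.629 g O.
B: 17.48 g ÷ 10.81 g/mol = 1.617 mol
H: 4.891 g ÷ 1.008 g/mol = 4.852 mol
O: 77.629 g ÷ 16.00 g/mol = 4.852 mol
Smallest is B at 1.617 mol; normalising gives B 1.000, H 3.001, O 3.000
→ BH3O3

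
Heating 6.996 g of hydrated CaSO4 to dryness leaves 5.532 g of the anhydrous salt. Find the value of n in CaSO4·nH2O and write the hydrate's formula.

Mass of water lost = 6.996 − 5.532 = 1.464 g → 1.464 / 18.02 = 0.08124 mol H2O
Molar mass of CaSO4 = 136.15 g/mol → mol CaSO4 = 5.532 / 136.15 = 0.04063
n = 0.08124 / 0.04063 = 2.00 ≈ 2 → CaSO4·2H2O

CaSO4·2H2O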